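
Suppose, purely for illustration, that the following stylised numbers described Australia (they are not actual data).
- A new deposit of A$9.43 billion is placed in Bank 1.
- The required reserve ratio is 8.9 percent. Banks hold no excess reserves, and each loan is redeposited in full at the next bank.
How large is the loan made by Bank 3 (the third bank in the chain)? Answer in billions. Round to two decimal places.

A$7.13 billion

Each bank lends a fraction (1 − rr) = 0.9110 of the deposit it receives, so Bank 3 receives 9.43·0.9110^2 and lends 9.43·0.9110^3 ≈ 7.1296 billion.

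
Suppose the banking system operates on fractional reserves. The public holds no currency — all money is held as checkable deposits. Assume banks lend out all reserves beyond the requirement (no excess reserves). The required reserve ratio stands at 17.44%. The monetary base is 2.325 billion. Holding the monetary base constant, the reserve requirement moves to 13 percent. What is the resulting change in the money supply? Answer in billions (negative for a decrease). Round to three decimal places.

4.553 billion

Initially m₁ = 1 / (0.1744) ≈ 5.73394, so M₁ = 5.73394 × 2.325 ≈ 13.3314 billion.
After the change m₂ = 1 / (0.13) ≈ 7.69231, so M₂ = 7.69231 × 2.325 ≈ 17.8846 billion.
ΔM = M₂ − M₁ = 17.8846 − 13.3314 = 4.5532 billion.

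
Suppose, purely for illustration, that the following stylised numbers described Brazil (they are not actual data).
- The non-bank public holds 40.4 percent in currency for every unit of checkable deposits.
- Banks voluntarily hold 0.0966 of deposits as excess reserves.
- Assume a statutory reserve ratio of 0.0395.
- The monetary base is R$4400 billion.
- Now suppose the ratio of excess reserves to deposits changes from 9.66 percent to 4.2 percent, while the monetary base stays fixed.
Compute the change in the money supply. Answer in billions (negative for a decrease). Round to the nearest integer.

Initially m₁ = (1 + 0.404) / (0.0395 + 0.0966 + 0.404) ≈ 2.59952, so M₁ = 2.59952 × 4400 = 11437.888 billion.
After the change m₂ = (1 + 0.404) / (0.0395 + 0.042 + 0.404) ≈ 2.89186, so M₂ = 2.89186 × 4400 = 12724.184 billion.
ΔM = M₂ − M₁ = 12724.184 − 11437.888 = 1286.296 billion.

R$1286 billion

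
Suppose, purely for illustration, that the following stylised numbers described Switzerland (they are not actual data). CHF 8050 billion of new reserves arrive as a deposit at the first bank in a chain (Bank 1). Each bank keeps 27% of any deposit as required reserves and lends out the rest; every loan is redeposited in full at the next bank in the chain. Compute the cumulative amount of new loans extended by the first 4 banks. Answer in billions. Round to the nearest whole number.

CHF 15584 billion

Bank i lends (1 − rr)^i of the original deposit: Bank 1 lends 8050·0.7300 = 5876.5000, Bank 2 lends 8050·0.7300² = 4289.8450, and so on.
Summing a geometric series: total = 8050·[0.7300·(1 − 0.7300^4) / (1 − 0.7300)] ≈ 15583.9903 billion.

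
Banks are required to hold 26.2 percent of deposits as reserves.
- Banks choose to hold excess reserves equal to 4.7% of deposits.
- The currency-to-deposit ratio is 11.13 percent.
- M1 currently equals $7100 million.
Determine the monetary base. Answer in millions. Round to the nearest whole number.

$2685 million

The money multiplier is m = (1 + c) / (rr + e + c) = (1 + 0.1113) / (0.262 + 0.047 + 0.1113) ≈ 2.64406.
MB = M / m = 7100 / 2.64406 ≈ 2685.2643 million.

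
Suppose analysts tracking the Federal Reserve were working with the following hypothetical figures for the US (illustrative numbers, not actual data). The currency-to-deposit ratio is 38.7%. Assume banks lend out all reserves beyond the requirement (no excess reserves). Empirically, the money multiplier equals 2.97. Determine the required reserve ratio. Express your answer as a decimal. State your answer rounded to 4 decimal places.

Using m = 2.97. Since m = (1 + c)/(c + rr + e), the denominator satisfies c + rr + e = (1 + c)/m = (1 + 0.387) / 2.97 ≈ 0.467003.
With c = 0.387 and e = 0, the required reserve ratio is 0.467003 − 0.387 − 0 = 0.080003.

0.0800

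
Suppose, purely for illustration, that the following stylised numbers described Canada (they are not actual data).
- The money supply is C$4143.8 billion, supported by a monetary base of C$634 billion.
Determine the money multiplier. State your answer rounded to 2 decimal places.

The money multiplier is m = M / MB = 4143.8 / 634 ≈ 6.53596.

6.54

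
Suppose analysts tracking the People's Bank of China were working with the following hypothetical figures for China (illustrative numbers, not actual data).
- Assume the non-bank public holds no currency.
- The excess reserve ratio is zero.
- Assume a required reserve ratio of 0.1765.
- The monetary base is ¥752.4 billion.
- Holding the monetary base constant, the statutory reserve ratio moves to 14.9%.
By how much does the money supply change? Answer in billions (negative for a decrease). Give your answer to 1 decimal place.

Initially m₁ = 1 / (0.1765) ≈ 5.66572, so M₁ = 5.66572 × 752.4 ≈ 4262.8877 billion.
After the change m₂ = 1 / (0.149) ≈ 6.71141, so M₂ = 6.71141 × 752.4 ≈ 5049.6649 billion.
ΔM = M₂ − M₁ = 5049.6649 − 4262.8877 = 786.7772 billion.

¥786.8 billion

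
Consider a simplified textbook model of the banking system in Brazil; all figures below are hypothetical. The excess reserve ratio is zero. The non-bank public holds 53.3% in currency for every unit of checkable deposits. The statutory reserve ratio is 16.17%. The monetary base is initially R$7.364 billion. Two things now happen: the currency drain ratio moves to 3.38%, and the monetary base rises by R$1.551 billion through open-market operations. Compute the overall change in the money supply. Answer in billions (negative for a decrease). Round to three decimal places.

R$30.892 billion

Before: m₁ = (1 + 0.533) / (0.1617 + 0.533) ≈ 2.20671, MB₁ = 7.364, so M₁ = 2.20671 × 7.364 ≈ 16.2502 billion.
After: m₂ = (1 + 0.0338) / (0.1617 + 0.0338) ≈ 5.28798, MB₂ = 7.364 + 1.551 = 8.915, so M₂ = 5.28798 × 8.915 ≈ 47.1423 billion.
ΔM = M₂ − M₁ = 47.1423 − 16.2502 = 30.8921 billion.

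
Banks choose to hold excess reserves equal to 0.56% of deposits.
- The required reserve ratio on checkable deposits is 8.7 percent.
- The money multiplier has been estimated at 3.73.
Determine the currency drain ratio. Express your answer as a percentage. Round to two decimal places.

23.98%

Using m = 3.73. From m = (1 + c)/(c + rr + e), rearranging gives 1 + c = m·(c + rr + e), so c·(1 − m) = m·(rr + e) − 1.
Hence c = [m·(rr + e) − 1]/(1 − m) = [3.73 × (0.087 + 0.0056) − 1] / (1 − 3.73) ≈ 0.239781.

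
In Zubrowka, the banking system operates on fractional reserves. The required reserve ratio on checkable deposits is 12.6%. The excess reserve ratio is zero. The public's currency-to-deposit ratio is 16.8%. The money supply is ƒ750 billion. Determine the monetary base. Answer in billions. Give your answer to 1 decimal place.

ƒ188.8 billion

The money multiplier is m = (1 + c) / (rr + c) = (1 + 0.168) / (0.126 + 0.168) ≈ 3.97279.
MB = M / m = 750 / 3.97279 ≈ 188.7842 billion.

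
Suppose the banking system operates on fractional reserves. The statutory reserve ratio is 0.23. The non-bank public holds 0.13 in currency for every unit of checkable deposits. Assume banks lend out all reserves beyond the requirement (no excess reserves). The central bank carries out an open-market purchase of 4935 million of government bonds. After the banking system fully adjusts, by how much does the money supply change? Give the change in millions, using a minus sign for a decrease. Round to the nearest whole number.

15490 million

The money multiplier is m = (1 + c) / (rr + c) = (1 + 0.13) / (0.23 + 0.13) ≈ 3.13889.
The purchase adds 4935 million of base, so ΔM = m × ΔMB = 3.13889 × (+4935) ≈ 15490.4222 million.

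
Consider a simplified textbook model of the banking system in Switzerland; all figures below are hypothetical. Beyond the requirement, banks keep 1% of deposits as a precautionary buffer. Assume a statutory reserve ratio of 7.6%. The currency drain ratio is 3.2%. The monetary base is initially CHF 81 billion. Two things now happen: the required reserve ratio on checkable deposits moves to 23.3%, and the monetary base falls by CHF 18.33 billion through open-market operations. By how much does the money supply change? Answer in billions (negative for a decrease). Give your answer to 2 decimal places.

Before: m₁ = (1 + 0.032) / (0.076 + 0.01 + 0.032) ≈ 8.74576, MB₁ = 81, so M₁ = 8.74576 × 81 ≈ 708.4066 billion.
After: m₂ = (1 + 0.032) / (0.233 + 0.01 + 0.032) ≈ 3.75273, MB₂ = 81 − 18.33 = 62.67, so M₂ = 3.75273 × 62.67 ≈ 235.1836 billion.
ΔM = M₂ − M₁ = 235.1836 − 708.4066 = -473.223 billion.

-473.22 billion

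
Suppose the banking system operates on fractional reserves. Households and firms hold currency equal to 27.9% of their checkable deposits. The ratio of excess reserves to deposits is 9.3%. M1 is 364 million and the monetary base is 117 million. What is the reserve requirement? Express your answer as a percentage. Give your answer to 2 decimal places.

3.91%

Using m = M/MB = 364/117 ≈ 3.111111. Since m = (1 + c)/(c + rr + e), the denominator satisfies c + rr + e = (1 + c)/m = (1 + 0.279) / 3.111111 ≈ 0.411107.
With c = 0.279 and e = 0.093, the reserve requirement is 0.411107 − 0.279 − 0.093 = 0.039107.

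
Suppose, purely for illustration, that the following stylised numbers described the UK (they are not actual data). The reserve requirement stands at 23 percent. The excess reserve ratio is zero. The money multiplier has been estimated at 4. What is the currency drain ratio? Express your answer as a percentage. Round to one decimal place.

Using m = 4. From m = (1 + c)/(c + rr + e), rearranging gives 1 + c = m·(c + rr + e), so c·(1 − m) = m·(rr + e) − 1.
Hence c = [m·(rr + e) − 1]/(1 − m) = [4 × (0.23 + 0) − 1] / (1 − 4) ≈ 0.026667.

2.7%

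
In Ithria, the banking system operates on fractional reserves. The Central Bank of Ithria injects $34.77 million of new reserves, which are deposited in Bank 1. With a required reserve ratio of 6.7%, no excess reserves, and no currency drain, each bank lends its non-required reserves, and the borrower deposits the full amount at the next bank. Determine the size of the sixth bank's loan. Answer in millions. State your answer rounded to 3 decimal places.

$22.935 million

Each bank lends a fraction (1 − rr) = 0.9330 of the deposit it receives, so Bank 6 receives 34.77·0.9330^5 and lends 34.77·0.9330^6 ≈ 22.9348 million.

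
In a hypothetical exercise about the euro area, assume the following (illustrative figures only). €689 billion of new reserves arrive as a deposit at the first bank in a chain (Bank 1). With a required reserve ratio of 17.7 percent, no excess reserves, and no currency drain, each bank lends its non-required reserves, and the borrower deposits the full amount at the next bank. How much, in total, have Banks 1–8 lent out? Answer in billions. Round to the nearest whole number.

€2529 billion

Bank i lends (1 − rr)^i of the original deposit: Bank 1 lends 689·0.8230 = 567.0470, Bank 2 lends 689·0.8230² ≈ 466.6797, and so on.
Summing a geometric series: total = 689·[0.8230·(1 − 0.8230^8) / (1 − 0.8230)] ≈ 2529.3689 billion.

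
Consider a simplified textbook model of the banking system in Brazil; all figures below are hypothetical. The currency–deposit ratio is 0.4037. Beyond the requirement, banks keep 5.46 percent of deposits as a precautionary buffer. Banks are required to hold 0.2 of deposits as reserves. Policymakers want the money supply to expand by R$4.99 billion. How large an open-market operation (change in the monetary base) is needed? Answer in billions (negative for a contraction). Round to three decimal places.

R$2.340 billion

The money multiplier is m = (1 + c) / (rr + e + c) = (1 + 0.4037) / (0.2 + 0.0546 + 0.4037) ≈ 2.13231.
ΔMB = ΔM / m = (+4.99) / 2.13231 ≈ 2.3402 billion.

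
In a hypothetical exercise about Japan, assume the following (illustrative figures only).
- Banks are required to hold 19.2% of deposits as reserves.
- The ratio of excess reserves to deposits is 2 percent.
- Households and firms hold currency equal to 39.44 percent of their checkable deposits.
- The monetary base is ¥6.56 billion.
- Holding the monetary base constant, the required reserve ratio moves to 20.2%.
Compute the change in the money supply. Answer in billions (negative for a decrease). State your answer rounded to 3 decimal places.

-0.245 billion

Initially m₁ = (1 + 0.3944) / (0.192 + 0.02 + 0.3944) ≈ 2.29947, so M₁ = 2.29947 × 6.56 ≈ 15.0845 billion.
After the change m₂ = (1 + 0.3944) / (0.202 + 0.02 + 0.3944) ≈ 2.26217, so M₂ = 2.26217 × 6.56 ≈ 14.8398 billion.
ΔM = M₂ − M₁ = 14.8398 − 15.0845 = -0.2447 billion.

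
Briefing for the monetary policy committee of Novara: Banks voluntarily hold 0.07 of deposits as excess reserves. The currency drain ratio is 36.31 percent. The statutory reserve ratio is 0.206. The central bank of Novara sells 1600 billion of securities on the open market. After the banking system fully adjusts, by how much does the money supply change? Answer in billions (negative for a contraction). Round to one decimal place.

The money multiplier is m = (1 + c) / (rr + e + c) = (1 + 0.3631) / (0.206 + 0.07 + 0.3631) ≈ 2.132843.
The sale removes 1600 billion of base, so ΔM = m × ΔMB = 2.132843 × (−1600) = -3412.5488 billion.

-3412.5 billion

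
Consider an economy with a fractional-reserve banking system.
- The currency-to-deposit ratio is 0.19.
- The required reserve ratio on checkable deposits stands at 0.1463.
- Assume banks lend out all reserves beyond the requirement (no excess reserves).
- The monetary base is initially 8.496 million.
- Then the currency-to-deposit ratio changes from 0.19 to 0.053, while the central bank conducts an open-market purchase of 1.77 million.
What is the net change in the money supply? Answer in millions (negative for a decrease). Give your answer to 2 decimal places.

24.18 million

Before: m₁ = (1 + 0.19) / (0.1463 + 0.19) ≈ 3.53851, MB₁ = 8.496, so M₁ = 3.53851 × 8.496 ≈ 30.0632 million.
After: m₂ = (1 + 0.053) / (0.1463 + 0.053) ≈ 5.28349, MB₂ = 8.496 + 1.77 = 10.266, so M₂ = 5.28349 × 10.266 ≈ 54.2403 million.
ΔM = M₂ − M₁ = 54.2403 − 30.0632 = 24.1771 million.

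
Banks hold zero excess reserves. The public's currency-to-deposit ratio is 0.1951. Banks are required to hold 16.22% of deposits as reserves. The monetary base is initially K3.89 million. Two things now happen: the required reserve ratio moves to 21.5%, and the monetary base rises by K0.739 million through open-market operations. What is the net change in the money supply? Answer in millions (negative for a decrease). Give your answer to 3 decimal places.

Before: m₁ = (1 + 0.1951) / (0.1622 + 0.1951) ≈ 3.34481, MB₁ = 3.89, so M₁ = 3.34481 × 3.89 ≈ 13.0113 million.
After: m₂ = (1 + 0.1951) / (0.215 + 0.1951) ≈ 2.91417, MB₂ = 3.89 + 0.739 = 4.629, so M₂ = 2.91417 × 4.629 ≈ 13.4897 million.
ΔM = M₂ − M₁ = 13.4897 − 13.0113 = 0.4784 million.

K0.478 million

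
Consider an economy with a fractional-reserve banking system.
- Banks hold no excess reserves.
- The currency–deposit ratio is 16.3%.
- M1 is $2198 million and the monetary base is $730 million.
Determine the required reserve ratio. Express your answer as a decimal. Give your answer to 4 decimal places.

Using m = M/MB = 2198/730 ≈ 3.010959. Since m = (1 + c)/(c + rr + e), the denominator satisfies c + rr + e = (1 + c)/m = (1 + 0.163) / 3.010959 ≈ 0.386256.
With c = 0.163 and e = 0, the required reserve ratio is 0.386256 − 0.163 − 0 = 0.223256.

0.2233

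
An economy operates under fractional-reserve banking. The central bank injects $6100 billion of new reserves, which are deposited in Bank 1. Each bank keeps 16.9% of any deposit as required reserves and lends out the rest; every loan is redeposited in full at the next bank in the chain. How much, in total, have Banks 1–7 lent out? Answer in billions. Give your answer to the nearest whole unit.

Bank i lends (1 − rr)^i of the original deposit: Bank 1 lends 6100·0.8310 = 5069.1000, Bank 2 lends 6100·0.8310² = 4212.4221, and so on.
Summing a geometric series: total = 6100·[0.8310·(1 − 0.8310^7) / (1 − 0.8310)] ≈ 21786.4105 billion.

$21786 billion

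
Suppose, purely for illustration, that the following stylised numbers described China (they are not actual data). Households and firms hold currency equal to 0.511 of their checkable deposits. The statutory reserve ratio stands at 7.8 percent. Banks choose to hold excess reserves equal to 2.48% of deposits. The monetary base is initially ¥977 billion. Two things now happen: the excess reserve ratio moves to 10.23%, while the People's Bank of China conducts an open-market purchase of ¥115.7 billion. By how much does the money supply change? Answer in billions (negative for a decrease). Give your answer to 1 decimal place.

-16.7 billion

Before: m₁ = (1 + 0.511) / (0.078 + 0.0248 + 0.511) ≈ 2.461714, MB₁ = 977, so M₁ = 2.461714 × 977 ≈ 2405.0946 billion.
After: m₂ = (1 + 0.511) / (0.078 + 0.1023 + 0.511) ≈ 2.185737, MB₂ = 977 + 115.7 = 1092.7, so M₂ = 2.185737 × 1092.7 ≈ 2388.3548 billion.
ΔM = M₂ − M₁ = 2388.3548 − 2405.0946 = -16.7398 billion.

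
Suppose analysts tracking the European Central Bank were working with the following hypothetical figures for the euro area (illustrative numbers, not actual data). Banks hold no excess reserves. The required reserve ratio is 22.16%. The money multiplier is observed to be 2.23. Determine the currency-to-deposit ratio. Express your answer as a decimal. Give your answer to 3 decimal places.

0.411

Using m = 2.23. From m = (1 + c)/(c + rr + e), rearranging gives 1 + c = m·(c + rr + e), so c·(1 − m) = m·(rr + e) − 1.
Hence c = [m·(rr + e) − 1]/(1 − m) = [2.23 × (0.2216 + 0) − 1] / (1 − 2.23) ≈ 0.411246.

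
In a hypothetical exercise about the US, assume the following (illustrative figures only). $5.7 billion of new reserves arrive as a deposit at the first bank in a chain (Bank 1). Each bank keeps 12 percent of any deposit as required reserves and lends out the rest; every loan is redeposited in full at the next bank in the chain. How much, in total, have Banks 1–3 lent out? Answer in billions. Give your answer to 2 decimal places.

Bank i lends (1 − rr)^i of the original deposit: Bank 1 lends 5.7·0.8800 = 5.0160, Bank 2 lends 5.7·0.8800² ≈ 4.4141, and so on.
Summing a geometric series: total = 5.7·[0.8800·(1 − 0.8800^3) / (1 − 0.8800)] ≈ 13.3145 billion.

$13.31 billion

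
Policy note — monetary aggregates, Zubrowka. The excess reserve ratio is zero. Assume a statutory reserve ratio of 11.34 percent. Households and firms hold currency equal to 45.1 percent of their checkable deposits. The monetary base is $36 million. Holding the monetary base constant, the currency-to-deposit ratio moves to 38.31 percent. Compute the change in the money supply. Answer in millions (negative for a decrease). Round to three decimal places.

$7.734 million

Initially m₁ = (1 + 0.451) / (0.1134 + 0.451) ≈ 2.570872, so M₁ = 2.570872 × 36 ≈ 92.5514 million.
After the change m₂ = (1 + 0.3831) / (0.1134 + 0.3831) ≈ 2.785700, so M₂ = 2.785700 × 36 = 100.2852 million.
ΔM = M₂ − M₁ = 100.2852 − 92.5514 = 7.7338 million.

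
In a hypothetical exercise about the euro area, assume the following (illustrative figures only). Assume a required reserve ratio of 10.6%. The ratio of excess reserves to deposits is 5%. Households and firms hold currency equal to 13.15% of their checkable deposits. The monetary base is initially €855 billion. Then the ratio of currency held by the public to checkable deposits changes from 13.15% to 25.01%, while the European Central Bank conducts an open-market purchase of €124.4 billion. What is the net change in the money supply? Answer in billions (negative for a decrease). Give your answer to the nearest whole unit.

Before: m₁ = (1 + 0.1315) / (0.106 + 0.05 + 0.1315) ≈ 3.9357, MB₁ = 855, so M₁ = 3.9357 × 855 = 3365.0235 billion.
After: m₂ = (1 + 0.2501) / (0.106 + 0.05 + 0.2501) ≈ 3.0783, MB₂ = 855 + 124.4 = 979.4, so M₂ = 3.0783 × 979.4 ≈ 3014.887 billion.
ΔM = M₂ − M₁ = 3014.887 − 3365.0235 = -350.1365 billion.

-350 billion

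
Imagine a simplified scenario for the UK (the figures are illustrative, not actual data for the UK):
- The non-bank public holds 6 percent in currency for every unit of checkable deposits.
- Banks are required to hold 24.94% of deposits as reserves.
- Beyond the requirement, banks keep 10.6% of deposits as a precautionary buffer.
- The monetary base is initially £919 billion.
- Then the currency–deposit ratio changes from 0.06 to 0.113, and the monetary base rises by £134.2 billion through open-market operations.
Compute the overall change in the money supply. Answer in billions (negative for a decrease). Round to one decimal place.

Before: m₁ = (1 + 0.06) / (0.2494 + 0.106 + 0.06) ≈ 2.551757, MB₁ = 919, so M₁ = 2.551757 × 919 ≈ 2345.0647 billion.
After: m₂ = (1 + 0.113) / (0.2494 + 0.106 + 0.113) ≈ 2.376174, MB₂ = 919 + 134.2 = 1053.2, so M₂ = 2.376174 × 1053.2 ≈ 2502.5865 billion.
ΔM = M₂ − M₁ = 2502.5865 − 2345.0647 = 157.5218 billion.

£157.5 billion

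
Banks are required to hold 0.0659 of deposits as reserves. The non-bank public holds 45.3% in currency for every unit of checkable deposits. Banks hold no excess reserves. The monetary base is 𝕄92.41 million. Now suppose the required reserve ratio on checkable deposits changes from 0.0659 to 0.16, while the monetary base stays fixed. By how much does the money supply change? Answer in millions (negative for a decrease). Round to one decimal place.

Initially m₁ = (1 + 0.453) / (0.0659 + 0.453) ≈ 2.8002, so M₁ = 2.8002 × 92.41 ≈ 258.7665 million.
After the change m₂ = (1 + 0.453) / (0.16 + 0.453) ≈ 2.3703, so M₂ = 2.3703 × 92.41 ≈ 219.0394 million.
ΔM = M₂ − M₁ = 219.0394 − 258.7665 = -39.7271 million.

-39.7 million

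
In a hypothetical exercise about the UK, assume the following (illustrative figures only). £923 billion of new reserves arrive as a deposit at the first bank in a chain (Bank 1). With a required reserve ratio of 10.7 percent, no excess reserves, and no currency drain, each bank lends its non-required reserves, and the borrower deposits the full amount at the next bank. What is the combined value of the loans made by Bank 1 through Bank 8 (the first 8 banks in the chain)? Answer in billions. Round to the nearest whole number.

£4588 billion

Bank i lends (1 − rr)^i of the original deposit: Bank 1 lends 923·0.8930 = 824.2390, Bank 2 lends 923·0.8930² ≈ 736.0454, and so on.
Summing a geometric series: total = 923·[0.8930·(1 − 0.8930^8) / (1 − 0.8930)] ≈ 4588.0032 billion.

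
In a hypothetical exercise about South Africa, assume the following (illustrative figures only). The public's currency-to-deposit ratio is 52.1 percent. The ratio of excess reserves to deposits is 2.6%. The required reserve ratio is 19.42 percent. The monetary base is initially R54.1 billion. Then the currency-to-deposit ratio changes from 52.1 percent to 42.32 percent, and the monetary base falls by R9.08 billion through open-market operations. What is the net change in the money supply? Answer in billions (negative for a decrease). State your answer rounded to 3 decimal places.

-11.433 billion

Before: m₁ = (1 + 0.521) / (0.1942 + 0.026 + 0.521) ≈ 2.052078, MB₁ = 54.1, so M₁ = 2.052078 × 54.1 ≈ 111.0174 billion.
After: m₂ = (1 + 0.4232) / (0.1942 + 0.026 + 0.4232) ≈ 2.211999, MB₂ = 54.1 − 9.08 = 45.02, so M₂ = 2.211999 × 45.02 ≈ 99.5842 billion.
ΔM = M₂ − M₁ = 99.5842 − 111.0174 = -11.4332 billion.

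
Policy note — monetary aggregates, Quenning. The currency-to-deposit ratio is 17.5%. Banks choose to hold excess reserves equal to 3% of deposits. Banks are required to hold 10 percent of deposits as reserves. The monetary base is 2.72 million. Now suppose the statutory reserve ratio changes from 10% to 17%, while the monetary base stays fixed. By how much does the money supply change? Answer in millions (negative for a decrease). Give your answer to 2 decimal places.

Initially m₁ = (1 + 0.175) / (0.1 + 0.03 + 0.175) ≈ 3.8525, so M₁ = 3.8525 × 2.72 = 10.4788 million.
After the change m₂ = (1 + 0.175) / (0.17 + 0.03 + 0.175) ≈ 3.1333, so M₂ = 3.1333 × 2.72 ≈ 8.5226 million.
ΔM = M₂ − M₁ = 8.5226 − 10.4788 = -1.9562 million.

-1.96 million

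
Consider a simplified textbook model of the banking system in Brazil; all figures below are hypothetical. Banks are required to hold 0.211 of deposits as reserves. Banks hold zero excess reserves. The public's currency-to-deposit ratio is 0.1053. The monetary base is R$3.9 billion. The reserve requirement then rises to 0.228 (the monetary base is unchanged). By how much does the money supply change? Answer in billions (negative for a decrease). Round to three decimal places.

-0.695 billion

Initially m₁ = (1 + 0.1053) / (0.211 + 0.1053) ≈ 3.49447, so M₁ = 3.49447 × 3.9 ≈ 13.6284 billion.
After the change m₂ = (1 + 0.1053) / (0.228 + 0.1053) ≈ 3.31623, so M₂ = 3.31623 × 3.9 ≈ 12.9333 billion.
ΔM = M₂ − M₁ = 12.9333 − 13.6284 = -0.6951 billion.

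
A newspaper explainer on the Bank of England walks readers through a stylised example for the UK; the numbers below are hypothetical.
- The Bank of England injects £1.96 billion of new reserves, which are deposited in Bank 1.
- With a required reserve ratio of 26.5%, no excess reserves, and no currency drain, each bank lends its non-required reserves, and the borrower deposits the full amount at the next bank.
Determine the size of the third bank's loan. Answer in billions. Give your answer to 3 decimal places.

£0.778 billion

Each bank lends a fraction (1 − rr) = 0.7350 of the deposit it receives, so Bank 3 receives 1.96·0.7350^2 and lends 1.96·0.7350^3 ≈ 0.7782 billion.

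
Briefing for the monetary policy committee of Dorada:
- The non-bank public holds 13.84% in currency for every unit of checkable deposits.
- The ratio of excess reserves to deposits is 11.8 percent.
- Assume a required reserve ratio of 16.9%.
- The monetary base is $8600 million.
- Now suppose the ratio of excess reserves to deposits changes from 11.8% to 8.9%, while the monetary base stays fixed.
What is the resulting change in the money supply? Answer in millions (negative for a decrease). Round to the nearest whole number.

$1684 million

Initially m₁ = (1 + 0.1384) / (0.169 + 0.118 + 0.1384) ≈ 2.67607, so M₁ = 2.67607 × 8600 = 23014.202 million.
After the change m₂ = (1 + 0.1384) / (0.169 + 0.089 + 0.1384) ≈ 2.87185, so M₂ = 2.87185 × 8600 = 24697.91 million.
ΔM = M₂ − M₁ = 24697.91 − 23014.202 = 1683.708 million.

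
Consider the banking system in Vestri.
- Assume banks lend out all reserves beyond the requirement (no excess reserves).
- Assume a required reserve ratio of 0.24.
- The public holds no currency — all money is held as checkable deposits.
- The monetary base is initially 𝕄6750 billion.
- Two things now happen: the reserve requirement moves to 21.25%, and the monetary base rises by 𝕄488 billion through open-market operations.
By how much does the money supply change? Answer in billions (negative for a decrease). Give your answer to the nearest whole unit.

𝕄5936 billion

Before: m₁ = 1 / (0.24) ≈ 4.16667, MB₁ = 6750, so M₁ = 4.16667 × 6750 = 28125.0225 billion.
After: m₂ = 1 / (0.2125) ≈ 4.70588, MB₂ = 6750 + 488 = 7238, so M₂ = 4.70588 × 7238 ≈ 34061.1594 billion.
ΔM = M₂ − M₁ = 34061.1594 − 28125.0225 = 5936.1369 billion.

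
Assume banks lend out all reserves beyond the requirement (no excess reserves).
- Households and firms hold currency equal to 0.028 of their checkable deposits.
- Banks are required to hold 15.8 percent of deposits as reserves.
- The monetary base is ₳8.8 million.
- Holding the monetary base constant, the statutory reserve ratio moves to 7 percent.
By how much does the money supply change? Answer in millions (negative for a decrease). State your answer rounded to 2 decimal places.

₳43.67 million

Initially m₁ = (1 + 0.028) / (0.158 + 0.028) ≈ 5.5269, so M₁ = 5.5269 × 8.8 ≈ 48.6367 million.
After the change m₂ = (1 + 0.028) / (0.07 + 0.028) ≈ 10.4898, so M₂ = 10.4898 × 8.8 ≈ 92.3102 million.
ΔM = M₂ − M₁ = 92.3102 − 48.6367 = 43.6735 million.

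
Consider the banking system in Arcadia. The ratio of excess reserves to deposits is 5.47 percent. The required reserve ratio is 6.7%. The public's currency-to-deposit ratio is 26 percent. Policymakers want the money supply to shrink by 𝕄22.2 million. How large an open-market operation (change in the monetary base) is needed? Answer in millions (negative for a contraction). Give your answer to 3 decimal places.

The money multiplier is m = (1 + c) / (rr + e + c) = (1 + 0.26) / (0.067 + 0.0547 + 0.26) ≈ 3.301022.
ΔMB = ΔM / m = (−22.2) / 3.301022 ≈ -6.7252 million.

-6.725 million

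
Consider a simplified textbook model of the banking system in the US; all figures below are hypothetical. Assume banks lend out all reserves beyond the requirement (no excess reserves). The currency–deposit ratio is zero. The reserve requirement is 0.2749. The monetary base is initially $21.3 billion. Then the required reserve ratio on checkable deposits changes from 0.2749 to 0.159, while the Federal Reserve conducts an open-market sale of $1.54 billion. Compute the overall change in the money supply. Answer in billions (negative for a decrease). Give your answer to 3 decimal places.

Before: m₁ = 1 / (0.2749) ≈ 3.637686, MB₁ = 21.3, so M₁ = 3.637686 × 21.3 ≈ 77.4827 billion.
After: m₂ = 1 / (0.159) ≈ 6.289308, MB₂ = 21.3 − 1.54 = 19.76, so M₂ = 6.289308 × 19.76 ≈ 124.2767 billion.
ΔM = M₂ − M₁ = 124.2767 − 77.4827 = 46.794 billion.

$46.794 billion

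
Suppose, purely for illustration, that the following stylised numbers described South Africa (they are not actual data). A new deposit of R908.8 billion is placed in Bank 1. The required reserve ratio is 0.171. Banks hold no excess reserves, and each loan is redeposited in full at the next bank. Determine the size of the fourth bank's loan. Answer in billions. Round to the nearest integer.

Each bank lends a fraction (1 − rr) = 0.8290 of the deposit it receives, so Bank 4 receives 908.8·0.8290^3 and lends 908.8·0.8290^4 ≈ 429.2264 billion.

R429 billion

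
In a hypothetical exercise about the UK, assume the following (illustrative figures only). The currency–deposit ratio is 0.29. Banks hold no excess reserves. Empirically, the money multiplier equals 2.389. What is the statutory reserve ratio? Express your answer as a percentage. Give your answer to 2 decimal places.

25.00%

Using m = 2.389. Since m = (1 + c)/(c + rr + e), the denominator satisfies c + rr + e = (1 + c)/m = (1 + 0.29) / 2.389 ≈ 0.539975.
With c = 0.29 and e = 0, the statutory reserve ratio is 0.539975 − 0.29 − 0 = 0.249975.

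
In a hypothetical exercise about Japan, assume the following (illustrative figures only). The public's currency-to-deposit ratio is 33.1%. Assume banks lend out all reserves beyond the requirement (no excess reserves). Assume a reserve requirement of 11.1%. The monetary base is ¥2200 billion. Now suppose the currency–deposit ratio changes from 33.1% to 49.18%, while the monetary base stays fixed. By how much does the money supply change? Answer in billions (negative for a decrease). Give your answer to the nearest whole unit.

Initially m₁ = (1 + 0.331) / (0.111 + 0.331) ≈ 3.01131, so M₁ = 3.01131 × 2200 = 6624.882 billion.
After the change m₂ = (1 + 0.4918) / (0.111 + 0.4918) ≈ 2.47478, so M₂ = 2.47478 × 2200 = 5444.516 billion.
ΔM = M₂ − M₁ = 5444.516 − 6624.882 = -1180.366 billion.

-1180 billion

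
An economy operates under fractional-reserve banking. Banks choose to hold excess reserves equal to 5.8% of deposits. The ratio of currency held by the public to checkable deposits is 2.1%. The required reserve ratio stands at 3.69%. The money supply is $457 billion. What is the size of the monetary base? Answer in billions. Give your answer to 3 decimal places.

The money multiplier is m = (1 + c) / (rr + e + c) = (1 + 0.021) / (0.0369 + 0.058 + 0.021) ≈ 8.8093184.
MB = M / m = 457 / 8.8093184 ≈ 51.8769 billion.

$51.877 billion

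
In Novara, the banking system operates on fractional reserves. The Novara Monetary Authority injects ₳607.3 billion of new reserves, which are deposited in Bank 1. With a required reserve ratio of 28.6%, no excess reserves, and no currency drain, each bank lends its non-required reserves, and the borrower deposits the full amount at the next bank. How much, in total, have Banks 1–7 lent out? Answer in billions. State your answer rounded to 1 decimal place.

Bank i lends (1 − rr)^i of the original deposit: Bank 1 lends 607.3·0.7140 = 433.6122, Bank 2 lends 607.3·0.7140² ≈ 309.5991, and so on.
Summing a geometric series: total = 607.3·[0.7140·(1 − 0.7140^7) / (1 − 0.7140)] ≈ 1372.7022 billion.

₳1372.7 billion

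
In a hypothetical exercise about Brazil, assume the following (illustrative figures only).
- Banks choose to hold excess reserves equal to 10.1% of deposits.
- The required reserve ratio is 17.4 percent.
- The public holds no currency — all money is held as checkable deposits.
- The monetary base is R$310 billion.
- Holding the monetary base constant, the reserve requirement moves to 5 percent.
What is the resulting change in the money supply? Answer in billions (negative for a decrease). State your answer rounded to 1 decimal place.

Initially m₁ = 1 / (0.174 + 0.101) ≈ 3.63636, so M₁ = 3.63636 × 310 = 1127.2716 billion.
After the change m₂ = 1 / (0.05 + 0.101) ≈ 6.62252, so M₂ = 6.62252 × 310 = 2052.9812 billion.
ΔM = M₂ − M₁ = 2052.9812 − 1127.2716 = 925.7096 billion.

R$925.7 billion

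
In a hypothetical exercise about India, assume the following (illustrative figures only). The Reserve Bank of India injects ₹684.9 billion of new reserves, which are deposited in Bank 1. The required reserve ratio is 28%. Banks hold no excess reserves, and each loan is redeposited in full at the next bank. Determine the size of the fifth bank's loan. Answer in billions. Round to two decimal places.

Each bank lends a fraction (1 − rr) = 0.7200 of the deposit it receives, so Bank 5 receives 684.9·0.7200^4 and lends 684.9·0.7200^5 ≈ 132.5225 billion.

₹132.52 billion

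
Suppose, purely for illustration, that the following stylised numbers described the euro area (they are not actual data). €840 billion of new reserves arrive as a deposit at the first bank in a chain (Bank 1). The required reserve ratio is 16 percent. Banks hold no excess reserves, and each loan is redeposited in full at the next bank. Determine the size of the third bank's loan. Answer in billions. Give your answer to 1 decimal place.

Each bank lends a fraction (1 − rr) = 0.8400 of the deposit it receives, so Bank 3 receives 840·0.8400^2 and lends 840·0.8400^3 ≈ 497.8714 billion.

€497.9 billion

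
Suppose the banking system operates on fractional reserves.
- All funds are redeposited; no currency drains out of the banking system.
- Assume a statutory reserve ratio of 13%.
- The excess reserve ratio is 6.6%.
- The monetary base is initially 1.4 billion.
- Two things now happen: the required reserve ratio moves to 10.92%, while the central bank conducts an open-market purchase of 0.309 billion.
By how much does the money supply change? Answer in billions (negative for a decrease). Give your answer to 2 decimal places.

2.61 billion

Before: m₁ = 1 / (0.13 + 0.066) ≈ 5.1020, MB₁ = 1.4, so M₁ = 5.1020 × 1.4 = 7.1428 billion.
After: m₂ = 1 / (0.1092 + 0.066) ≈ 5.7078, MB₂ = 1.4 + 0.309 = 1.709, so M₂ = 5.7078 × 1.709 ≈ 9.7546 billion.
ΔM = M₂ − M₁ = 9.7546 − 7.1428 = 2.6118 billion.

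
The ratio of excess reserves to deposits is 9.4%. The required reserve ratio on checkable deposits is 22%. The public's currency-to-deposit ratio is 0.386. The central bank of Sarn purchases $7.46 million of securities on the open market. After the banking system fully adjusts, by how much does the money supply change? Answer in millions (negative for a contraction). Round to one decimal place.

$14.8 million

The money multiplier is m = (1 + c) / (rr + e + c) = (1 + 0.386) / (0.22 + 0.094 + 0.386) = 1.98.
The purchase adds 7.46 million of base, so ΔM = m × ΔMB = 1.98 × (+7.46) = 14.7708 million.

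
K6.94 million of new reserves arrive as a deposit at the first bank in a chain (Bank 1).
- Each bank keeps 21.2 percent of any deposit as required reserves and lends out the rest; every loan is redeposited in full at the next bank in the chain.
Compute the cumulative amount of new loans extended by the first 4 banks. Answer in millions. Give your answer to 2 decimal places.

K15.85 million

Bank i lends (1 − rr)^i of the original deposit: Bank 1 lends 6.94·0.7880 ≈ 5.4687, Bank 2 lends 6.94·0.7880² ≈ 4.3094, and so on.
Summing a geometric series: total = 6.94·[0.7880·(1 − 0.7880^4) / (1 − 0.7880)] ≈ 15.8497 million.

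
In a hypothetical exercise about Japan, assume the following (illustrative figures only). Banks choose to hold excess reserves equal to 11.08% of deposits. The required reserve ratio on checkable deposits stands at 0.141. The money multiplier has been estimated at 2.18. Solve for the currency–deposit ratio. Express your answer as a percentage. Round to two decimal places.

38.23%

Using m = 2.18. From m = (1 + c)/(c + rr + e), rearranging gives 1 + c = m·(c + rr + e), so c·(1 − m) = m·(rr + e) − 1.
Hence c = [m·(rr + e) − 1]/(1 − m) = [2.18 × (0.141 + 0.1108) − 1] / (1 − 2.18) ≈ 0.382268.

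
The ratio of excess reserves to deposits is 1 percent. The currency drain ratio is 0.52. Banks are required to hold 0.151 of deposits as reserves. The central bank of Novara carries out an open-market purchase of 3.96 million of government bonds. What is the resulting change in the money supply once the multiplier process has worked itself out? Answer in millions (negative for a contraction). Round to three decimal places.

8.839 million

The money multiplier is m = (1 + c) / (rr + e + c) = (1 + 0.52) / (0.151 + 0.01 + 0.52) ≈ 2.23201.
The purchase adds 3.96 million of base, so ΔM = m × ΔMB = 2.23201 × (+3.96) ≈ 8.8388 million.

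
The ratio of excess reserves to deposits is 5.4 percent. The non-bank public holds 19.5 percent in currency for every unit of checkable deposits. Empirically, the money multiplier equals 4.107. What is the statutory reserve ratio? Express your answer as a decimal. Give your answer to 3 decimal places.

Using m = 4.107. Since m = (1 + c)/(c + rr + e), the denominator satisfies c + rr + e = (1 + c)/m = (1 + 0.195) / 4.107 ≈ 0.290967.
With c = 0.195 and e = 0.054, the statutory reserve ratio is 0.290967 − 0.195 − 0.054 = 0.041967.

0.042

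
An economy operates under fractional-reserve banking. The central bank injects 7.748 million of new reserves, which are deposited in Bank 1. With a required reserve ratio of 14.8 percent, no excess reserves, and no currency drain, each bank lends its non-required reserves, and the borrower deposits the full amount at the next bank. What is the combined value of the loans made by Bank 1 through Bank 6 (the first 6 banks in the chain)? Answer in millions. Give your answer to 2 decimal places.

Bank i lends (1 − rr)^i of the original deposit: Bank 1 lends 7.748·0.8520 ≈ 6.6013, Bank 2 lends 7.748·0.8520² ≈ 5.6243, and so on.
Summing a geometric series: total = 7.748·[0.8520·(1 − 0.8520^6) / (1 − 0.8520)] ≈ 27.5423 million.

27.54 million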